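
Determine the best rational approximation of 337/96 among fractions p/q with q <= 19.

7/2

Expand x = 337/96 as a continued fraction with the Euclidean algorithm:
  337 = 3*96 + 49, so a_0 = 3.
  96 = 1*49 + 47, so a_1 = 1.
  49 = 1*47 + 2, so a_2 = 1.
  47 = 23*2 + 1, so a_3 = 23.
  2 = 2*1 + 0, so a_4 = 2.
so x = [3; 1, 1, 23, 2].
Convergents (p_i = a_i*p_{i-1} + p_{i-2}, q_i = a_i*q_{i-1} + q_{i-2} with p_{-2}=0, p_{-1}=1, q_{-2}=1, q_{-1}=0), until the denominator exceeds 19:
  i=0: a_0=3, p_0 = 3*1 + 0 = 3, q_0 = 3*0 + 1 = 1.
  i=1: a_1=1, p_1 = 1*3 + 1 = 4, q_1 = 1*1 + 0 = 1.
  i=2: a_2=1, p_2 = 1*4 + 3 = 7, q_2 = 1*1 + 1 = 2.
  i=3: a_3=23, p_3 = 23*7 + 4 = 165, q_3 = 23*2 + 1 = 47.
q_3 = 47 > 19, so the last convergent with denominator <= 19 is p_2/q_2 = 7/2.
The closest fraction with denominator <= 19 is either p_2/q_2 or the intermediate fraction (k*p_2 + p_1)/(k*q_2 + q_1) with the largest k >= 1 whose denominator stays <= 19; these approach x as k grows, and every other convergent or intermediate fraction in range is farther away.
Largest k: floor((19 - q_1)/q_2) = floor((19 - 1)/2) = 9.
That gives (9*7 + 4)/(9*2 + 1) = 67/19.
Compare the errors: |x - 7/2| = |337*2 - 7*96|/(96*2) = 2/192, and |x - 67/19| = |337*19 - 67*96|/(96*19) = 29/1824.
Cross-multiplying, 2*1824 = 3648 < 5568 = 29*192, so 2/192 is smaller: the convergent 7/2 is closer to x than 67/19.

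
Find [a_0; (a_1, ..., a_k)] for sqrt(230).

[15; (6, 30)]

Write x_i = (sqrt(230) + m_i)/d_i with (m_0, d_0) = (0, 1). a_0 = floor(sqrt(230)) = 15, since 15^2 = 225 <= 230 < 256 = 16^2.
Iterate m_{i+1} = d_i*a_i - m_i, d_{i+1} = (230 - m_{i+1}^2)/d_i, a_{i+1} = floor((a_0 + m_{i+1})/d_{i+1}):
  m_1 = 1*15 - 0 = 15, d_1 = (230 - 15^2)/1 = 5/1 = 5, a_1 = floor((15 + 15)/5) = 6.
  m_2 = 5*6 - 15 = 15, d_2 = (230 - 15^2)/5 = 5/5 = 1, a_2 = floor((15 + 15)/1) = 30.
  m_3 = 1*30 - 15 = 15, d_3 = (230 - 15^2)/1 = 5/1 = 5: (m_3, d_3) = (m_1, d_1) = (15, 5), so from here the quotients repeat a_1, a_2; the period length is 2.
Hence the expansion of sqrt(230) is a_0 = 15 followed by the repeating block 6, 30 (period 2).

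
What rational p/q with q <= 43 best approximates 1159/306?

125/33

Expand x = 1159/306 as a continued fraction with the Euclidean algorithm:
  1159 = 3*306 + 241, so a_0 = 3.
  306 = 1*241 + 65, so a_1 = 1.
  241 = 3*65 + 46, so a_2 = 3.
  65 = 1*46 + 19, so a_3 = 1.
  46 = 2*19 + 8, so a_4 = 2.
  19 = 2*8 + 3, so a_5 = 2.
  8 = 2*3 + 2, so a_6 = 2.
  3 = 1*2 + 1, so a_7 = 1.
  2 = 2*1 + 0, so a_8 = 2.
so x = [3; 1, 3, 1, 2, 2, 2, 1, 2].
Convergents (p_i = a_i*p_{i-1} + p_{i-2}, q_i = a_i*q_{i-1} + q_{i-2} with p_{-2}=0, p_{-1}=1, q_{-2}=1, q_{-1}=0), until the denominator exceeds 43:
  i=0: a_0=3, p_0 = 3*1 + 0 = 3, q_0 = 3*0 + 1 = 1.
  i=1: a_1=1, p_1 = 1*3 + 1 = 4, q_1 = 1*1 + 0 = 1.
  i=2: a_2=3, p_2 = 3*4 + 3 = 15, q_2 = 3*1 + 1 = 4.
  i=3: a_3=1, p_3 = 1*15 + 4 = 19, q_3 = 1*4 + 1 = 5.
  i=4: a_4=2, p_4 = 2*19 + 15 = 53, q_4 = 2*5 + 4 = 14.
  i=5: a_5=2, p_5 = 2*53 + 19 = 125, q_5 = 2*14 + 5 = 33.
  i=6: a_6=2, p_6 = 2*125 + 53 = 303, q_6 = 2*33 + 14 = 80.
q_6 = 80 > 43, so the last convergent with denominator <= 43 is p_5/q_5 = 125/33.
The closest fraction with denominator <= 43 is either p_5/q_5 or the intermediate fraction (k*p_5 + p_4)/(k*q_5 + q_4) with the largest k >= 1 whose denominator stays <= 43; these approach x as k grows, and every other convergent or intermediate fraction in range is farther away.
Largest k: floor((43 - q_4)/q_5) = floor((43 - 14)/33) = 0.
Since k = 0, no intermediate fraction beyond p_5/q_5 has denominator <= 43, so the convergent 125/33 is the closest (its error is |1159*33 - 125*306|/(306*33) = 3/10098).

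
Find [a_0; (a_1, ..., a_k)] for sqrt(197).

[14; (28)]

Write x_i = (sqrt(197) + m_i)/d_i with (m_0, d_0) = (0, 1). a_0 = floor(sqrt(197)) = 14, since 14^2 = 196 <= 197 < 225 = 15^2.
Iterate m_{i+1} = d_i*a_i - m_i, d_{i+1} = (197 - m_{i+1}^2)/d_i, a_{i+1} = floor((a_0 + m_{i+1})/d_{i+1}):
  m_1 = 1*14 - 0 = 14, d_1 = (197 - 14^2)/1 = 1/1 = 1, a_1 = floor((14 + 14)/1) = 28.
  m_2 = 1*28 - 14 = 14, d_2 = (197 - 14^2)/1 = 1/1 = 1: (m_2, d_2) = (m_1, d_1) = (14, 1), so from here the quotient a_1 repeats; the period length is 1.
Hence the expansion of sqrt(197) is a_0 = 14 followed by the repeating block 28 (period 1).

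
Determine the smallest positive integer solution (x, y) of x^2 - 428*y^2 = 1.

First expand sqrt(428) as a continued fraction. With x_i = (sqrt(428) + m_i)/d_i and (m_0, d_0) = (0, 1): a_0 = floor(sqrt(428)) = 20, since 20^2 = 400 <= 428 < 441 = 21^2.
Iterate m_{i+1} = d_i*a_i - m_i, d_{i+1} = (428 - m_{i+1}^2)/d_i, a_{i+1} = floor((a_0 + m_{i+1})/d_{i+1}):
  m_1 = 1*20 - 0 = 20, d_1 = (428 - 20^2)/1 = 28/1 = 28, a_1 = floor((20 + 20)/28) = 1.
  m_2 = 28*1 - 20 = 8, d_2 = (428 - 8^2)/28 = 364/28 = 13, a_2 = floor((20 + 8)/13) = 2.
  m_3 = 13*2 - 8 = 18, d_3 = (428 - 18^2)/13 = 104/13 = 8, a_3 = floor((20 + 18)/8) = 4.
  m_4 = 8*4 - 18 = 14, d_4 = (428 - 14^2)/8 = 232/8 = 29, a_4 = floor((20 + 14)/29) = 1.
  m_5 = 29*1 - 14 = 15, d_5 = (428 - 15^2)/29 = 203/29 = 7, a_5 = floor((20 + 15)/7) = 5.
  m_6 = 7*5 - 15 = 20, d_6 = (428 - 20^2)/7 = 28/7 = 4, a_6 = floor((20 + 20)/4) = 10.
  m_7 = 4*10 - 20 = 20, d_7 = (428 - 20^2)/4 = 28/4 = 7, a_7 = floor((20 + 20)/7) = 5.
  m_8 = 7*5 - 20 = 15, d_8 = (428 - 15^2)/7 = 203/7 = 29, a_8 = floor((20 + 15)/29) = 1.
  m_9 = 29*1 - 15 = 14, d_9 = (428 - 14^2)/29 = 232/29 = 8, a_9 = floor((20 + 14)/8) = 4.
  m_10 = 8*4 - 14 = 18, d_10 = (428 - 18^2)/8 = 104/8 = 13, a_10 = floor((20 + 18)/13) = 2.
  m_11 = 13*2 - 18 = 8, d_11 = (428 - 8^2)/13 = 364/13 = 28, a_11 = floor((20 + 8)/28) = 1.
  m_12 = 28*1 - 8 = 20, d_12 = (428 - 20^2)/28 = 28/28 = 1, a_12 = floor((20 + 20)/1) = 40.
  m_13 = 1*40 - 20 = 20, d_13 = (428 - 20^2)/1 = 28/1 = 28: (m_13, d_13) = (m_1, d_1) = (20, 28), so from here the quotients repeat a_1, ..., a_12; the period length is 12.
So sqrt(428) = [20; (1, 2, 4, 1, 5, 10, 5, 1, 4, 2, 1, 40)] with period length k = 12.
k is even, so the fundamental solution of x^2 - 428y^2 = 1 is (p_{k-1}, q_{k-1}) = (p_11, q_11); compute convergents through index 11.
Convergents (p_i = a_i*p_{i-1} + p_{i-2}, q_i = a_i*q_{i-1} + q_{i-2} with p_{-2}=0, p_{-1}=1, q_{-2}=1, q_{-1}=0):
  i=0: a_0=20, p_0 = 20*1 + 0 = 20, q_0 = 20*0 + 1 = 1.
  i=1: a_1=1, p_1 = 1*20 + 1 = 21, q_1 = 1*1 + 0 = 1.
  i=2: a_2=2, p_2 = 2*21 + 20 = 62, q_2 = 2*1 + 1 = 3.
  i=3: a_3=4, p_3 = 4*62 + 21 = 269, q_3 = 4*3 + 1 = 13.
  i=4: a_4=1, p_4 = 1*269 + 62 = 331, q_4 = 1*13 + 3 = 16.
  i=5: a_5=5, p_5 = 5*331 + 269 = 1924, q_5 = 5*16 + 13 = 93.
  i=6: a_6=10, p_6 = 10*1924 + 331 = 19571, q_6 = 10*93 + 16 = 946.
  i=7: a_7=5, p_7 = 5*19571 + 1924 = 99779, q_7 = 5*946 + 93 = 4823.
  i=8: a_8=1, p_8 = 1*99779 + 19571 = 119350, q_8 = 1*4823 + 946 = 5769.
  i=9: a_9=4, p_9 = 4*119350 + 99779 = 577179, q_9 = 4*5769 + 4823 = 27899.
  i=10: a_10=2, p_10 = 2*577179 + 119350 = 1273708, q_10 = 2*27899 + 5769 = 61567.
  i=11: a_11=1, p_11 = 1*1273708 + 577179 = 1850887, q_11 = 1*61567 + 27899 = 89466.
Check: 1850887^2 - 428*89466^2 = 3425782686769 - 3425782686768 = 1, so (x, y) = (1850887, 89466) solves the equation, and by the theorem it is the least positive solution.

(x, y) = (1850887, 89466)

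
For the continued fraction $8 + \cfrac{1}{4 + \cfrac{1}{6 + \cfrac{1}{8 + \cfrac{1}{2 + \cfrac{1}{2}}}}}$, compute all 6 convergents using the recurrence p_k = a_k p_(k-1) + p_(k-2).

Using the convergent recurrence p_i = a_i*p_{i-1} + p_{i-2}, q_i = a_i*q_{i-1} + q_{i-2} with p_{-2}=0, p_{-1}=1, q_{-2}=1, q_{-1}=0:
  i=0: a_0=8, p_0 = 8*1 + 0 = 8, q_0 = 8*0 + 1 = 1.
  i=1: a_1=4, p_1 = 4*8 + 1 = 33, q_1 = 4*1 + 0 = 4.
  i=2: a_2=6, p_2 = 6*33 + 8 = 206, q_2 = 6*4 + 1 = 25.
  i=3: a_3=8, p_3 = 8*206 + 33 = 1681, q_3 = 8*25 + 4 = 204.
  i=4: a_4=2, p_4 = 2*1681 + 206 = 3568, q_4 = 2*204 + 25 = 433.
  i=5: a_5=2, p_5 = 2*3568 + 1681 = 8817, q_5 = 2*433 + 204 = 1070.

8/1, 33/4, 206/25, 1681/204, 3568/433, 8817/1070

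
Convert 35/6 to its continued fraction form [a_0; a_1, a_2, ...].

Run the Euclidean algorithm on 35 and 6; the successive quotients are the partial quotients a_0, a_1, ... (each step inverts the fractional part left over by the previous one):
  35 = 5*6 + 5, so a_0 = 5.
  6 = 1*5 + 1, so a_1 = 1.
  5 = 5*1 + 0, so a_2 = 5.
The remainder reaches 0 after 3 divisions, so the expansion has 3 partial quotients, read off in order.

[5; 1, 5]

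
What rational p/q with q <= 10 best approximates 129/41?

Expand x = 129/41 as a continued fraction with the Euclidean algorithm:
  129 = 3*41 + 6, so a_0 = 3.
  41 = 6*6 + 5, so a_1 = 6.
  6 = 1*5 + 1, so a_2 = 1.
  5 = 5*1 + 0, so a_3 = 5.
so x = [3; 6, 1, 5].
Convergents (p_i = a_i*p_{i-1} + p_{i-2}, q_i = a_i*q_{i-1} + q_{i-2} with p_{-2}=0, p_{-1}=1, q_{-2}=1, q_{-1}=0), until the denominator exceeds 10:
  i=0: a_0=3, p_0 = 3*1 + 0 = 3, q_0 = 3*0 + 1 = 1.
  i=1: a_1=6, p_1 = 6*3 + 1 = 19, q_1 = 6*1 + 0 = 6.
  i=2: a_2=1, p_2 = 1*19 + 3 = 22, q_2 = 1*6 + 1 = 7.
  i=3: a_3=5, p_3 = 5*22 + 19 = 129, q_3 = 5*7 + 6 = 41.
q_3 = 41 > 10, so the last convergent with denominator <= 10 is p_2/q_2 = 22/7.
The closest fraction with denominator <= 10 is either p_2/q_2 or the intermediate fraction (k*p_2 + p_1)/(k*q_2 + q_1) with the largest k >= 1 whose denominator stays <= 10; these approach x as k grows, and every other convergent or intermediate fraction in range is farther away.
Largest k: floor((10 - q_1)/q_2) = floor((10 - 6)/7) = 0.
Since k = 0, no intermediate fraction beyond p_2/q_2 has denominator <= 10, so the convergent 22/7 is the closest (its error is |129*7 - 22*41|/(41*7) = 1/287).

22/7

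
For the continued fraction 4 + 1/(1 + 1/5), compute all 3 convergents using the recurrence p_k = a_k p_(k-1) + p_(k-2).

Using the convergent recurrence p_i = a_i*p_{i-1} + p_{i-2}, q_i = a_i*q_{i-1} + q_{i-2} with p_{-2}=0, p_{-1}=1, q_{-2}=1, q_{-1}=0:
  i=0: a_0=4, p_0 = 4*1 + 0 = 4, q_0 = 4*0 + 1 = 1.
  i=1: a_1=1, p_1 = 1*4 + 1 = 5, q_1 = 1*1 + 0 = 1.
  i=2: a_2=5, p_2 = 5*5 + 4 = 29, q_2 = 5*1 + 1 = 6.

4/1, 5/1, 29/6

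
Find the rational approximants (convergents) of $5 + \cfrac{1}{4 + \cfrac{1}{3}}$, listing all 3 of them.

5/1, 21/4, 68/13

Using the convergent recurrence p_i = a_i*p_{i-1} + p_{i-2}, q_i = a_i*q_{i-1} + q_{i-2} with p_{-2}=0, p_{-1}=1, q_{-2}=1, q_{-1}=0:
  i=0: a_0=5, p_0 = 5*1 + 0 = 5, q_0 = 5*0 + 1 = 1.
  i=1: a_1=4, p_1 = 4*5 + 1 = 21, q_1 = 4*1 + 0 = 4.
  i=2: a_2=3, p_2 = 3*21 + 5 = 68, q_2 = 3*4 + 1 = 13.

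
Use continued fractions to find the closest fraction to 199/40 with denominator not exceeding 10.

5/1

Expand x = 199/40 as a continued fraction with the Euclidean algorithm:
  199 = 4*40 + 39, so a_0 = 4.
  40 = 1*39 + 1, so a_1 = 1.
  39 = 39*1 + 0, so a_2 = 39.
so x = [4; 1, 39].
Convergents (p_i = a_i*p_{i-1} + p_{i-2}, q_i = a_i*q_{i-1} + q_{i-2} with p_{-2}=0, p_{-1}=1, q_{-2}=1, q_{-1}=0), until the denominator exceeds 10:
  i=0: a_0=4, p_0 = 4*1 + 0 = 4, q_0 = 4*0 + 1 = 1.
  i=1: a_1=1, p_1 = 1*4 + 1 = 5, q_1 = 1*1 + 0 = 1.
  i=2: a_2=39, p_2 = 39*5 + 4 = 199, q_2 = 39*1 + 1 = 40.
q_2 = 40 > 10, so the last convergent with denominator <= 10 is p_1/q_1 = 5/1.
The closest fraction with denominator <= 10 is either p_1/q_1 or the intermediate fraction (k*p_1 + p_0)/(k*q_1 + q_0) with the largest k >= 1 whose denominator stays <= 10; these approach x as k grows, and every other convergent or intermediate fraction in range is farther away.
Largest k: floor((10 - q_0)/q_1) = floor((10 - 1)/1) = 9.
That gives (9*5 + 4)/(9*1 + 1) = 49/10.
Compare the errors: |x - 5/1| = |199*1 - 5*40|/(40*1) = 1/40, and |x - 49/10| = |199*10 - 49*40|/(40*10) = 30/400.
Cross-multiplying, 1*400 = 400 < 1200 = 30*40, so 1/40 is smaller: the convergent 5/1 is closer to x than 49/10.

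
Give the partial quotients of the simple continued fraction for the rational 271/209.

Run the Euclidean algorithm on 271 and 209; the successive quotients are the partial quotients a_0, a_1, ... (each step inverts the fractional part left over by the previous one):
  271 = 1*209 + 62, so a_0 = 1.
  209 = 3*62 + 23, so a_1 = 3.
  62 = 2*23 + 16, so a_2 = 2.
  23 = 1*16 + 7, so a_3 = 1.
  16 = 2*7 + 2, so a_4 = 2.
  7 = 3*2 + 1, so a_5 = 3.
  2 = 2*1 + 0, so a_6 = 2.
The remainder reaches 0 after 7 divisions, so the expansion has 7 partial quotients, read off in order.

[1; 3, 2, 1, 2, 3, 2]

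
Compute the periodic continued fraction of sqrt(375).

Write x_i = (sqrt(375) + m_i)/d_i with (m_0, d_0) = (0, 1). a_0 = floor(sqrt(375)) = 19, since 19^2 = 361 <= 375 < 400 = 20^2.
Iterate m_{i+1} = d_i*a_i - m_i, d_{i+1} = (375 - m_{i+1}^2)/d_i, a_{i+1} = floor((a_0 + m_{i+1})/d_{i+1}):
  m_1 = 1*19 - 0 = 19, d_1 = (375 - 19^2)/1 = 14/1 = 14, a_1 = floor((19 + 19)/14) = 2.
  m_2 = 14*2 - 19 = 9, d_2 = (375 - 9^2)/14 = 294/14 = 21, a_2 = floor((19 + 9)/21) = 1.
  m_3 = 21*1 - 9 = 12, d_3 = (375 - 12^2)/21 = 231/21 = 11, a_3 = floor((19 + 12)/11) = 2.
  m_4 = 11*2 - 12 = 10, d_4 = (375 - 10^2)/11 = 275/11 = 25, a_4 = floor((19 + 10)/25) = 1.
  m_5 = 25*1 - 10 = 15, d_5 = (375 - 15^2)/25 = 150/25 = 6, a_5 = floor((19 + 15)/6) = 5.
  m_6 = 6*5 - 15 = 15, d_6 = (375 - 15^2)/6 = 150/6 = 25, a_6 = floor((19 + 15)/25) = 1.
  m_7 = 25*1 - 15 = 10, d_7 = (375 - 10^2)/25 = 275/25 = 11, a_7 = floor((19 + 10)/11) = 2.
  m_8 = 11*2 - 10 = 12, d_8 = (375 - 12^2)/11 = 231/11 = 21, a_8 = floor((19 + 12)/21) = 1.
  m_9 = 21*1 - 12 = 9, d_9 = (375 - 9^2)/21 = 294/21 = 14, a_9 = floor((19 + 9)/14) = 2.
  m_10 = 14*2 - 9 = 19, d_10 = (375 - 19^2)/14 = 14/14 = 1, a_10 = floor((19 + 19)/1) = 38.
  m_11 = 1*38 - 19 = 19, d_11 = (375 - 19^2)/1 = 14/1 = 14: (m_11, d_11) = (m_1, d_1) = (19, 14), so from here the quotients repeat a_1, ..., a_10; the period length is 10.
Hence the expansion of sqrt(375) is a_0 = 19 followed by the repeating block 2, 1, 2, 1, 5, 1, 2, 1, 2, 38 (period 10).

[19; (2, 1, 2, 1, 5, 1, 2, 1, 2, 38)]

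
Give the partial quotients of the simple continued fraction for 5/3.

[1; 1, 2]

Run the Euclidean algorithm on 5 and 3; the successive quotients are the partial quotients a_0, a_1, ... (each step inverts the fractional part left over by the previous one):
  5 = 1*3 + 2, so a_0 = 1.
  3 = 1*2 + 1, so a_1 = 1.
  2 = 2*1 + 0, so a_2 = 2.
The remainder reaches 0 after 3 divisions, so the expansion has 3 partial quotients, read off in order.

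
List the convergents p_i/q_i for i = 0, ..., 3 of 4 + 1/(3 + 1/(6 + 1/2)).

Using the convergent recurrence p_i = a_i*p_{i-1} + p_{i-2}, q_i = a_i*q_{i-1} + q_{i-2} with p_{-2}=0, p_{-1}=1, q_{-2}=1, q_{-1}=0:
  i=0: a_0=4, p_0 = 4*1 + 0 = 4, q_0 = 4*0 + 1 = 1.
  i=1: a_1=3, p_1 = 3*4 + 1 = 13, q_1 = 3*1 + 0 = 3.
  i=2: a_2=6, p_2 = 6*13 + 4 = 82, q_2 = 6*3 + 1 = 19.
  i=3: a_3=2, p_3 = 2*82 + 13 = 177, q_3 = 2*19 + 3 = 41.

4/1, 13/3, 82/19, 177/41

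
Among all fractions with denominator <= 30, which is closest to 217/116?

43/23

Expand x = 217/116 as a continued fraction with the Euclidean algorithm:
  217 = 1*116 + 101, so a_0 = 1.
  116 = 1*101 + 15, so a_1 = 1.
  101 = 6*15 + 11, so a_2 = 6.
  15 = 1*11 + 4, so a_3 = 1.
  11 = 2*4 + 3, so a_4 = 2.
  4 = 1*3 + 1, so a_5 = 1.
  3 = 3*1 + 0, so a_6 = 3.
so x = [1; 1, 6, 1, 2, 1, 3].
Convergents (p_i = a_i*p_{i-1} + p_{i-2}, q_i = a_i*q_{i-1} + q_{i-2} with p_{-2}=0, p_{-1}=1, q_{-2}=1, q_{-1}=0), until the denominator exceeds 30:
  i=0: a_0=1, p_0 = 1*1 + 0 = 1, q_0 = 1*0 + 1 = 1.
  i=1: a_1=1, p_1 = 1*1 + 1 = 2, q_1 = 1*1 + 0 = 1.
  i=2: a_2=6, p_2 = 6*2 + 1 = 13, q_2 = 6*1 + 1 = 7.
  i=3: a_3=1, p_3 = 1*13 + 2 = 15, q_3 = 1*7 + 1 = 8.
  i=4: a_4=2, p_4 = 2*15 + 13 = 43, q_4 = 2*8 + 7 = 23.
  i=5: a_5=1, p_5 = 1*43 + 15 = 58, q_5 = 1*23 + 8 = 31.
q_5 = 31 > 30, so the last convergent with denominator <= 30 is p_4/q_4 = 43/23.
The closest fraction with denominator <= 30 is either p_4/q_4 or the intermediate fraction (k*p_4 + p_3)/(k*q_4 + q_3) with the largest k >= 1 whose denominator stays <= 30; these approach x as k grows, and every other convergent or intermediate fraction in range is farther away.
Largest k: floor((30 - q_3)/q_4) = floor((30 - 8)/23) = 0.
Since k = 0, no intermediate fraction beyond p_4/q_4 has denominator <= 30, so the convergent 43/23 is the closest (its error is |217*23 - 43*116|/(116*23) = 3/2668).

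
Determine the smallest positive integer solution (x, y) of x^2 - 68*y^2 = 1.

First expand sqrt(68) as a continued fraction. With x_i = (sqrt(68) + m_i)/d_i and (m_0, d_0) = (0, 1): a_0 = floor(sqrt(68)) = 8, since 8^2 = 64 <= 68 < 81 = 9^2.
Iterate m_{i+1} = d_i*a_i - m_i, d_{i+1} = (68 - m_{i+1}^2)/d_i, a_{i+1} = floor((a_0 + m_{i+1})/d_{i+1}):
  m_1 = 1*8 - 0 = 8, d_1 = (68 - 8^2)/1 = 4/1 = 4, a_1 = floor((8 + 8)/4) = 4.
  m_2 = 4*4 - 8 = 8, d_2 = (68 - 8^2)/4 = 4/4 = 1, a_2 = floor((8 + 8)/1) = 16.
  m_3 = 1*16 - 8 = 8, d_3 = (68 - 8^2)/1 = 4/1 = 4: (m_3, d_3) = (m_1, d_1) = (8, 4), so from here the quotients repeat a_1, a_2; the period length is 2.
So sqrt(68) = [8; (4, 16)] with period length k = 2.
k is even, so the fundamental solution of x^2 - 68y^2 = 1 is (p_{k-1}, q_{k-1}) = (p_1, q_1); compute convergents through index 1.
Convergents (p_i = a_i*p_{i-1} + p_{i-2}, q_i = a_i*q_{i-1} + q_{i-2} with p_{-2}=0, p_{-1}=1, q_{-2}=1, q_{-1}=0):
  i=0: a_0=8, p_0 = 8*1 + 0 = 8, q_0 = 8*0 + 1 = 1.
  i=1: a_1=4, p_1 = 4*8 + 1 = 33, q_1 = 4*1 + 0 = 4.
Check: 33^2 - 68*4^2 = 1089 - 1088 = 1, so (x, y) = (33, 4) solves the equation, and by the theorem it is the least positive solution.

(x, y) = (33, 4)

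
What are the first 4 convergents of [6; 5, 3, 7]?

Using the convergent recurrence p_i = a_i*p_{i-1} + p_{i-2}, q_i = a_i*q_{i-1} + q_{i-2} with p_{-2}=0, p_{-1}=1, q_{-2}=1, q_{-1}=0:
  i=0: a_0=6, p_0 = 6*1 + 0 = 6, q_0 = 6*0 + 1 = 1.
  i=1: a_1=5, p_1 = 5*6 + 1 = 31, q_1 = 5*1 + 0 = 5.
  i=2: a_2=3, p_2 = 3*31 + 6 = 99, q_2 = 3*5 + 1 = 16.
  i=3: a_3=7, p_3 = 7*99 + 31 = 724, q_3 = 7*16 + 5 = 117.

6/1, 31/5, 99/16, 724/117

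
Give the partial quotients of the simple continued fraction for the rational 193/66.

Run the Euclidean algorithm on 193 and 66; the successive quotients are the partial quotients a_0, a_1, ... (each step inverts the fractional part left over by the previous one):
  193 = 2*66 + 61, so a_0 = 2.
  66 = 1*61 + 5, so a_1 = 1.
  61 = 12*5 + 1, so a_2 = 12.
  5 = 5*1 + 0, so a_3 = 5.
The remainder reaches 0 after 4 divisions, so the expansion has 4 partial quotients, read off in order.

[2; 1, 12, 5]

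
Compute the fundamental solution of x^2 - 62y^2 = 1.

(x, y) = (63, 8)

First expand sqrt(62) as a continued fraction. With x_i = (sqrt(62) + m_i)/d_i and (m_0, d_0) = (0, 1): a_0 = floor(sqrt(62)) = 7, since 7^2 = 49 <= 62 < 64 = 8^2.
Iterate m_{i+1} = d_i*a_i - m_i, d_{i+1} = (62 - m_{i+1}^2)/d_i, a_{i+1} = floor((a_0 + m_{i+1})/d_{i+1}):
  m_1 = 1*7 - 0 = 7, d_1 = (62 - 7^2)/1 = 13/1 = 13, a_1 = floor((7 + 7)/13) = 1.
  m_2 = 13*1 - 7 = 6, d_2 = (62 - 6^2)/13 = 26/13 = 2, a_2 = floor((7 + 6)/2) = 6.
  m_3 = 2*6 - 6 = 6, d_3 = (62 - 6^2)/2 = 26/2 = 13, a_3 = floor((7 + 6)/13) = 1.
  m_4 = 13*1 - 6 = 7, d_4 = (62 - 7^2)/13 = 13/13 = 1, a_4 = floor((7 + 7)/1) = 14.
  m_5 = 1*14 - 7 = 7, d_5 = (62 - 7^2)/1 = 13/1 = 13: (m_5, d_5) = (m_1, d_1) = (7, 13), so from here the quotients repeat a_1, ..., a_4; the period length is 4.
So sqrt(62) = [7; (1, 6, 1, 14)] with period length k = 4.
k is even, so the fundamental solution of x^2 - 62y^2 = 1 is (p_{k-1}, q_{k-1}) = (p_3, q_3); compute convergents through index 3.
Convergents (p_i = a_i*p_{i-1} + p_{i-2}, q_i = a_i*q_{i-1} + q_{i-2} with p_{-2}=0, p_{-1}=1, q_{-2}=1, q_{-1}=0):
  i=0: a_0=7, p_0 = 7*1 + 0 = 7, q_0 = 7*0 + 1 = 1.
  i=1: a_1=1, p_1 = 1*7 + 1 = 8, q_1 = 1*1 + 0 = 1.
  i=2: a_2=6, p_2 = 6*8 + 7 = 55, q_2 = 6*1 + 1 = 7.
  i=3: a_3=1, p_3 = 1*55 + 8 = 63, q_3 = 1*7 + 1 = 8.
Check: 63^2 - 62*8^2 = 3969 - 3968 = 1, so (x, y) = (63, 8) solves the equation, and by the theorem it is the least positive solution.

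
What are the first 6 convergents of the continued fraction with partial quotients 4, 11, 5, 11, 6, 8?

4/1, 45/11, 229/56, 2564/627, 15613/3818, 127468/31171

Using the convergent recurrence p_i = a_i*p_{i-1} + p_{i-2}, q_i = a_i*q_{i-1} + q_{i-2} with p_{-2}=0, p_{-1}=1, q_{-2}=1, q_{-1}=0:
  i=0: a_0=4, p_0 = 4*1 + 0 = 4, q_0 = 4*0 + 1 = 1.
  i=1: a_1=11, p_1 = 11*4 + 1 = 45, q_1 = 11*1 + 0 = 11.
  i=2: a_2=5, p_2 = 5*45 + 4 = 229, q_2 = 5*11 + 1 = 56.
  i=3: a_3=11, p_3 = 11*229 + 45 = 2564, q_3 = 11*56 + 11 = 627.
  i=4: a_4=6, p_4 = 6*2564 + 229 = 15613, q_4 = 6*627 + 56 = 3818.
  i=5: a_5=8, p_5 = 8*15613 + 2564 = 127468, q_5 = 8*3818 + 627 = 31171.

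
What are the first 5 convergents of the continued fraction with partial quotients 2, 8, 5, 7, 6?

Using the convergent recurrence p_i = a_i*p_{i-1} + p_{i-2}, q_i = a_i*q_{i-1} + q_{i-2} with p_{-2}=0, p_{-1}=1, q_{-2}=1, q_{-1}=0:
  i=0: a_0=2, p_0 = 2*1 + 0 = 2, q_0 = 2*0 + 1 = 1.
  i=1: a_1=8, p_1 = 8*2 + 1 = 17, q_1 = 8*1 + 0 = 8.
  i=2: a_2=5, p_2 = 5*17 + 2 = 87, q_2 = 5*8 + 1 = 41.
  i=3: a_3=7, p_3 = 7*87 + 17 = 626, q_3 = 7*41 + 8 = 295.
  i=4: a_4=6, p_4 = 6*626 + 87 = 3843, q_4 = 6*295 + 41 = 1811.

2/1, 17/8, 87/41, 626/295, 3843/1811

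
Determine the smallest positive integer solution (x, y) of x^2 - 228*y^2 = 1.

(x, y) = (151, 10)

First expand sqrt(228) as a continued fraction. With x_i = (sqrt(228) + m_i)/d_i and (m_0, d_0) = (0, 1): a_0 = floor(sqrt(228)) = 15, since 15^2 = 225 <= 228 < 256 = 16^2.
Iterate m_{i+1} = d_i*a_i - m_i, d_{i+1} = (228 - m_{i+1}^2)/d_i, a_{i+1} = floor((a_0 + m_{i+1})/d_{i+1}):
  m_1 = 1*15 - 0 = 15, d_1 = (228 - 15^2)/1 = 3/1 = 3, a_1 = floor((15 + 15)/3) = 10.
  m_2 = 3*10 - 15 = 15, d_2 = (228 - 15^2)/3 = 3/3 = 1, a_2 = floor((15 + 15)/1) = 30.
  m_3 = 1*30 - 15 = 15, d_3 = (228 - 15^2)/1 = 3/1 = 3: (m_3, d_3) = (m_1, d_1) = (15, 3), so from here the quotients repeat a_1, a_2; the period length is 2.
So sqrt(228) = [15; (10, 30)] with period length k = 2.
k is even, so the fundamental solution of x^2 - 228y^2 = 1 is (p_{k-1}, q_{k-1}) = (p_1, q_1); compute convergents through index 1.
Convergents (p_i = a_i*p_{i-1} + p_{i-2}, q_i = a_i*q_{i-1} + q_{i-2} with p_{-2}=0, p_{-1}=1, q_{-2}=1, q_{-1}=0):
  i=0: a_0=15, p_0 = 15*1 + 0 = 15, q_0 = 15*0 + 1 = 1.
  i=1: a_1=10, p_1 = 10*15 + 1 = 151, q_1 = 10*1 + 0 = 10.
Check: 151^2 - 228*10^2 = 22801 - 22800 = 1, so (x, y) = (151, 10) solves the equation, and by the theorem it is the least positive solution.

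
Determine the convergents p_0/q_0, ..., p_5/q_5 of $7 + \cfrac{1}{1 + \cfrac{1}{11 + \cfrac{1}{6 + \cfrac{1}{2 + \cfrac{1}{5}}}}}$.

Using the convergent recurrence p_i = a_i*p_{i-1} + p_{i-2}, q_i = a_i*q_{i-1} + q_{i-2} with p_{-2}=0, p_{-1}=1, q_{-2}=1, q_{-1}=0:
  i=0: a_0=7, p_0 = 7*1 + 0 = 7, q_0 = 7*0 + 1 = 1.
  i=1: a_1=1, p_1 = 1*7 + 1 = 8, q_1 = 1*1 + 0 = 1.
  i=2: a_2=11, p_2 = 11*8 + 7 = 95, q_2 = 11*1 + 1 = 12.
  i=3: a_3=6, p_3 = 6*95 + 8 = 578, q_3 = 6*12 + 1 = 73.
  i=4: a_4=2, p_4 = 2*578 + 95 = 1251, q_4 = 2*73 + 12 = 158.
  i=5: a_5=5, p_5 = 5*1251 + 578 = 6833, q_5 = 5*158 + 73 = 863.

7/1, 8/1, 95/12, 578/73, 1251/158, 6833/863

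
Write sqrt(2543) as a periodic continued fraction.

Write x_i = (sqrt(2543) + m_i)/d_i with (m_0, d_0) = (0, 1). a_0 = floor(sqrt(2543)) = 50, since 50^2 = 2500 <= 2543 < 2601 = 51^2.
Iterate m_{i+1} = d_i*a_i - m_i, d_{i+1} = (2543 - m_{i+1}^2)/d_i, a_{i+1} = floor((a_0 + m_{i+1})/d_{i+1}):
  m_1 = 1*50 - 0 = 50, d_1 = (2543 - 50^2)/1 = 43/1 = 43, a_1 = floor((50 + 50)/43) = 2.
  m_2 = 43*2 - 50 = 36, d_2 = (2543 - 36^2)/43 = 1247/43 = 29, a_2 = floor((50 + 36)/29) = 2.
  m_3 = 29*2 - 36 = 22, d_3 = (2543 - 22^2)/29 = 2059/29 = 71, a_3 = floor((50 + 22)/71) = 1.
  m_4 = 71*1 - 22 = 49, d_4 = (2543 - 49^2)/71 = 142/71 = 2, a_4 = floor((50 + 49)/2) = 49.
  m_5 = 2*49 - 49 = 49, d_5 = (2543 - 49^2)/2 = 142/2 = 71, a_5 = floor((50 + 49)/71) = 1.
  m_6 = 71*1 - 49 = 22, d_6 = (2543 - 22^2)/71 = 2059/71 = 29, a_6 = floor((50 + 22)/29) = 2.
  m_7 = 29*2 - 22 = 36, d_7 = (2543 - 36^2)/29 = 1247/29 = 43, a_7 = floor((50 + 36)/43) = 2.
  m_8 = 43*2 - 36 = 50, d_8 = (2543 - 50^2)/43 = 43/43 = 1, a_8 = floor((50 + 50)/1) = 100.
  m_9 = 1*100 - 50 = 50, d_9 = (2543 - 50^2)/1 = 43/1 = 43: (m_9, d_9) = (m_1, d_1) = (50, 43), so from here the quotients repeat a_1, ..., a_8; the period length is 8.
Hence the expansion of sqrt(2543) is a_0 = 50 followed by the repeating block 2, 2, 1, 49, 1, 2, 2, 100 (period 8).

[50; (2, 2, 1, 49, 1, 2, 2, 100)]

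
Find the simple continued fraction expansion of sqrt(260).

[16; (8, 32)]

Write x_i = (sqrt(260) + m_i)/d_i with (m_0, d_0) = (0, 1). a_0 = floor(sqrt(260)) = 16, since 16^2 = 256 <= 260 < 289 = 17^2.
Iterate m_{i+1} = d_i*a_i - m_i, d_{i+1} = (260 - m_{i+1}^2)/d_i, a_{i+1} = floor((a_0 + m_{i+1})/d_{i+1}):
  m_1 = 1*16 - 0 = 16, d_1 = (260 - 16^2)/1 = 4/1 = 4, a_1 = floor((16 + 16)/4) = 8.
  m_2 = 4*8 - 16 = 16, d_2 = (260 - 16^2)/4 = 4/4 = 1, a_2 = floor((16 + 16)/1) = 32.
  m_3 = 1*32 - 16 = 16, d_3 = (260 - 16^2)/1 = 4/1 = 4: (m_3, d_3) = (m_1, d_1) = (16, 4), so from here the quotients repeat a_1, a_2; the period length is 2.
Hence the expansion of sqrt(260) is a_0 = 16 followed by the repeating block 8, 32 (period 2).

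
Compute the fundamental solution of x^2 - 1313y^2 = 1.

(x, y) = (758913, 20944)

First expand sqrt(1313) as a continued fraction. With x_i = (sqrt(1313) + m_i)/d_i and (m_0, d_0) = (0, 1): a_0 = floor(sqrt(1313)) = 36, since 36^2 = 1296 <= 1313 < 1369 = 37^2.
Iterate m_{i+1} = d_i*a_i - m_i, d_{i+1} = (1313 - m_{i+1}^2)/d_i, a_{i+1} = floor((a_0 + m_{i+1})/d_{i+1}):
  m_1 = 1*36 - 0 = 36, d_1 = (1313 - 36^2)/1 = 17/1 = 17, a_1 = floor((36 + 36)/17) = 4.
  m_2 = 17*4 - 36 = 32, d_2 = (1313 - 32^2)/17 = 289/17 = 17, a_2 = floor((36 + 32)/17) = 4.
  m_3 = 17*4 - 32 = 36, d_3 = (1313 - 36^2)/17 = 17/17 = 1, a_3 = floor((36 + 36)/1) = 72.
  m_4 = 1*72 - 36 = 36, d_4 = (1313 - 36^2)/1 = 17/1 = 17: (m_4, d_4) = (m_1, d_1) = (36, 17), so from here the quotients repeat a_1, ..., a_3; the period length is 3.
So sqrt(1313) = [36; (4, 4, 72)] with period length k = 3.
k is odd, so (p_{k-1}, q_{k-1}) only solves x^2 - 1313y^2 = -1 and the fundamental solution of x^2 - 1313y^2 = 1 is (p_{2k-1}, q_{2k-1}) = (p_5, q_5); compute convergents through index 5, running through the period twice.
Convergents (p_i = a_i*p_{i-1} + p_{i-2}, q_i = a_i*q_{i-1} + q_{i-2} with p_{-2}=0, p_{-1}=1, q_{-2}=1, q_{-1}=0):
  i=0: a_0=36, p_0 = 36*1 + 0 = 36, q_0 = 36*0 + 1 = 1.
  i=1: a_1=4, p_1 = 4*36 + 1 = 145, q_1 = 4*1 + 0 = 4.
  i=2: a_2=4, p_2 = 4*145 + 36 = 616, q_2 = 4*4 + 1 = 17.
  i=3: a_3=72, p_3 = 72*616 + 145 = 44497, q_3 = 72*17 + 4 = 1228.
  i=4: a_4=4, p_4 = 4*44497 + 616 = 178604, q_4 = 4*1228 + 17 = 4929.
  i=5: a_5=4, p_5 = 4*178604 + 44497 = 758913, q_5 = 4*4929 + 1228 = 20944.
Indeed p_2^2 - 1313*q_2^2 = 379456 - 379457 = -1, not +1.
Check: 758913^2 - 1313*20944^2 = 575948941569 - 575948941568 = 1, so (x, y) = (758913, 20944) solves the equation, and by the theorem it is the least positive solution.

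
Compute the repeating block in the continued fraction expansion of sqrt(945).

[30; (1, 2, 1, 6, 12, 6, 1, 2, 1, 60)]

Write x_i = (sqrt(945) + m_i)/d_i with (m_0, d_0) = (0, 1). a_0 = floor(sqrt(945)) = 30, since 30^2 = 900 <= 945 < 961 = 31^2.
Iterate m_{i+1} = d_i*a_i - m_i, d_{i+1} = (945 - m_{i+1}^2)/d_i, a_{i+1} = floor((a_0 + m_{i+1})/d_{i+1}):
  m_1 = 1*30 - 0 = 30, d_1 = (945 - 30^2)/1 = 45/1 = 45, a_1 = floor((30 + 30)/45) = 1.
  m_2 = 45*1 - 30 = 15, d_2 = (945 - 15^2)/45 = 720/45 = 16, a_2 = floor((30 + 15)/16) = 2.
  m_3 = 16*2 - 15 = 17, d_3 = (945 - 17^2)/16 = 656/16 = 41, a_3 = floor((30 + 17)/41) = 1.
  m_4 = 41*1 - 17 = 24, d_4 = (945 - 24^2)/41 = 369/41 = 9, a_4 = floor((30 + 24)/9) = 6.
  m_5 = 9*6 - 24 = 30, d_5 = (945 - 30^2)/9 = 45/9 = 5, a_5 = floor((30 + 30)/5) = 12.
  m_6 = 5*12 - 30 = 30, d_6 = (945 - 30^2)/5 = 45/5 = 9, a_6 = floor((30 + 30)/9) = 6.
  m_7 = 9*6 - 30 = 24, d_7 = (945 - 24^2)/9 = 369/9 = 41, a_7 = floor((30 + 24)/41) = 1.
  m_8 = 41*1 - 24 = 17, d_8 = (945 - 17^2)/41 = 656/41 = 16, a_8 = floor((30 + 17)/16) = 2.
  m_9 = 16*2 - 17 = 15, d_9 = (945 - 15^2)/16 = 720/16 = 45, a_9 = floor((30 + 15)/45) = 1.
  m_10 = 45*1 - 15 = 30, d_10 = (945 - 30^2)/45 = 45/45 = 1, a_10 = floor((30 + 30)/1) = 60.
  m_11 = 1*60 - 30 = 30, d_11 = (945 - 30^2)/1 = 45/1 = 45: (m_11, d_11) = (m_1, d_1) = (30, 45), so from here the quotients repeat a_1, ..., a_10; the period length is 10.
Hence the expansion of sqrt(945) is a_0 = 30 followed by the repeating block 1, 2, 1, 6, 12, 6, 1, 2, 1, 60 (period 10).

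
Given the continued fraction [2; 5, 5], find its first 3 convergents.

Using the convergent recurrence p_i = a_i*p_{i-1} + p_{i-2}, q_i = a_i*q_{i-1} + q_{i-2} with p_{-2}=0, p_{-1}=1, q_{-2}=1, q_{-1}=0:
  i=0: a_0=2, p_0 = 2*1 + 0 = 2, q_0 = 2*0 + 1 = 1.
  i=1: a_1=5, p_1 = 5*2 + 1 = 11, q_1 = 5*1 + 0 = 5.
  i=2: a_2=5, p_2 = 5*11 + 2 = 57, q_2 = 5*5 + 1 = 26.

2/1, 11/5, 57/26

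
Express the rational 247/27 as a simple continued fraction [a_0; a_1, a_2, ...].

[9; 6, 1, 3]

Run the Euclidean algorithm on 247 and 27; the successive quotients are the partial quotients a_0, a_1, ... (each step inverts the fractional part left over by the previous one):
  247 = 9*27 + 4, so a_0 = 9.
  27 = 6*4 + 3, so a_1 = 6.
  4 = 1*3 + 1, so a_2 = 1.
  3 = 3*1 + 0, so a_3 = 3.
The remainder reaches 0 after 4 divisions, so the expansion has 4 partial quotients, read off in order.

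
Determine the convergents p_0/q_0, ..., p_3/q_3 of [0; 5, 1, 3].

Using the convergent recurrence p_i = a_i*p_{i-1} + p_{i-2}, q_i = a_i*q_{i-1} + q_{i-2} with p_{-2}=0, p_{-1}=1, q_{-2}=1, q_{-1}=0:
  i=0: a_0=0, p_0 = 0*1 + 0 = 0, q_0 = 0*0 + 1 = 1.
  i=1: a_1=5, p_1 = 5*0 + 1 = 1, q_1 = 5*1 + 0 = 5.
  i=2: a_2=1, p_2 = 1*1 + 0 = 1, q_2 = 1*5 + 1 = 6.
  i=3: a_3=3, p_3 = 3*1 + 1 = 4, q_3 = 3*6 + 5 = 23.

0/1, 1/5, 1/6, 4/23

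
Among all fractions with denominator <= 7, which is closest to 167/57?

3/1

Expand x = 167/57 as a continued fraction with the Euclidean algorithm:
  167 = 2*57 + 53, so a_0 = 2.
  57 = 1*53 + 4, so a_1 = 1.
  53 = 13*4 + 1, so a_2 = 13.
  4 = 4*1 + 0, so a_3 = 4.
so x = [2; 1, 13, 4].
Convergents (p_i = a_i*p_{i-1} + p_{i-2}, q_i = a_i*q_{i-1} + q_{i-2} with p_{-2}=0, p_{-1}=1, q_{-2}=1, q_{-1}=0), until the denominator exceeds 7:
  i=0: a_0=2, p_0 = 2*1 + 0 = 2, q_0 = 2*0 + 1 = 1.
  i=1: a_1=1, p_1 = 1*2 + 1 = 3, q_1 = 1*1 + 0 = 1.
  i=2: a_2=13, p_2 = 13*3 + 2 = 41, q_2 = 13*1 + 1 = 14.
q_2 = 14 > 7, so the last convergent with denominator <= 7 is p_1/q_1 = 3/1.
The closest fraction with denominator <= 7 is either p_1/q_1 or the intermediate fraction (k*p_1 + p_0)/(k*q_1 + q_0) with the largest k >= 1 whose denominator stays <= 7; these approach x as k grows, and every other convergent or intermediate fraction in range is farther away.
Largest k: floor((7 - q_0)/q_1) = floor((7 - 1)/1) = 6.
That gives (6*3 + 2)/(6*1 + 1) = 20/7.
Compare the errors: |x - 3/1| = |167*1 - 3*57|/(57*1) = 4/57, and |x - 20/7| = |167*7 - 20*57|/(57*7) = 29/399.
Cross-multiplying, 4*399 = 1596 < 1653 = 29*57, so 4/57 is smaller: the convergent 3/1 is closer to x than 20/7.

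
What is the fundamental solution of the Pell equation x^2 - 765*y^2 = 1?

First expand sqrt(765) as a continued fraction. With x_i = (sqrt(765) + m_i)/d_i and (m_0, d_0) = (0, 1): a_0 = floor(sqrt(765)) = 27, since 27^2 = 729 <= 765 < 784 = 28^2.
Iterate m_{i+1} = d_i*a_i - m_i, d_{i+1} = (765 - m_{i+1}^2)/d_i, a_{i+1} = floor((a_0 + m_{i+1})/d_{i+1}):
  m_1 = 1*27 - 0 = 27, d_1 = (765 - 27^2)/1 = 36/1 = 36, a_1 = floor((27 + 27)/36) = 1.
  m_2 = 36*1 - 27 = 9, d_2 = (765 - 9^2)/36 = 684/36 = 19, a_2 = floor((27 + 9)/19) = 1.
  m_3 = 19*1 - 9 = 10, d_3 = (765 - 10^2)/19 = 665/19 = 35, a_3 = floor((27 + 10)/35) = 1.
  m_4 = 35*1 - 10 = 25, d_4 = (765 - 25^2)/35 = 140/35 = 4, a_4 = floor((27 + 25)/4) = 13.
  m_5 = 4*13 - 25 = 27, d_5 = (765 - 27^2)/4 = 36/4 = 9, a_5 = floor((27 + 27)/9) = 6.
  m_6 = 9*6 - 27 = 27, d_6 = (765 - 27^2)/9 = 36/9 = 4, a_6 = floor((27 + 27)/4) = 13.
  m_7 = 4*13 - 27 = 25, d_7 = (765 - 25^2)/4 = 140/4 = 35, a_7 = floor((27 + 25)/35) = 1.
  m_8 = 35*1 - 25 = 10, d_8 = (765 - 10^2)/35 = 665/35 = 19, a_8 = floor((27 + 10)/19) = 1.
  m_9 = 19*1 - 10 = 9, d_9 = (765 - 9^2)/19 = 684/19 = 36, a_9 = floor((27 + 9)/36) = 1.
  m_10 = 36*1 - 9 = 27, d_10 = (765 - 27^2)/36 = 36/36 = 1, a_10 = floor((27 + 27)/1) = 54.
  m_11 = 1*54 - 27 = 27, d_11 = (765 - 27^2)/1 = 36/1 = 36: (m_11, d_11) = (m_1, d_1) = (27, 36), so from here the quotients repeat a_1, ..., a_10; the period length is 10.
So sqrt(765) = [27; (1, 1, 1, 13, 6, 13, 1, 1, 1, 54)] with period length k = 10.
k is even, so the fundamental solution of x^2 - 765y^2 = 1 is (p_{k-1}, q_{k-1}) = (p_9, q_9); compute convergents through index 9.
Convergents (p_i = a_i*p_{i-1} + p_{i-2}, q_i = a_i*q_{i-1} + q_{i-2} with p_{-2}=0, p_{-1}=1, q_{-2}=1, q_{-1}=0):
  i=0: a_0=27, p_0 = 27*1 + 0 = 27, q_0 = 27*0 + 1 = 1.
  i=1: a_1=1, p_1 = 1*27 + 1 = 28, q_1 = 1*1 + 0 = 1.
  i=2: a_2=1, p_2 = 1*28 + 27 = 55, q_2 = 1*1 + 1 = 2.
  i=3: a_3=1, p_3 = 1*55 + 28 = 83, q_3 = 1*2 + 1 = 3.
  i=4: a_4=13, p_4 = 13*83 + 55 = 1134, q_4 = 13*3 + 2 = 41.
  i=5: a_5=6, p_5 = 6*1134 + 83 = 6887, q_5 = 6*41 + 3 = 249.
  i=6: a_6=13, p_6 = 13*6887 + 1134 = 90665, q_6 = 13*249 + 41 = 3278.
  i=7: a_7=1, p_7 = 1*90665 + 6887 = 97552, q_7 = 1*3278 + 249 = 3527.
  i=8: a_8=1, p_8 = 1*97552 + 90665 = 188217, q_8 = 1*3527 + 3278 = 6805.
  i=9: a_9=1, p_9 = 1*188217 + 97552 = 285769, q_9 = 1*6805 + 3527 = 10332.
Check: 285769^2 - 765*10332^2 = 81663921361 - 81663921360 = 1, so (x, y) = (285769, 10332) solves the equation, and by the theorem it is the least positive solution.

(x, y) = (285769, 10332)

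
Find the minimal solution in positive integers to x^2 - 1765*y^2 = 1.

First expand sqrt(1765) as a continued fraction. With x_i = (sqrt(1765) + m_i)/d_i and (m_0, d_0) = (0, 1): a_0 = floor(sqrt(1765)) = 42, since 42^2 = 1764 <= 1765 < 1849 = 43^2.
Iterate m_{i+1} = d_i*a_i - m_i, d_{i+1} = (1765 - m_{i+1}^2)/d_i, a_{i+1} = floor((a_0 + m_{i+1})/d_{i+1}):
  m_1 = 1*42 - 0 = 42, d_1 = (1765 - 42^2)/1 = 1/1 = 1, a_1 = floor((42 + 42)/1) = 84.
  m_2 = 1*84 - 42 = 42, d_2 = (1765 - 42^2)/1 = 1/1 = 1: (m_2, d_2) = (m_1, d_1) = (42, 1), so from here the quotient a_1 repeats; the period length is 1.
So sqrt(1765) = [42; (84)] with period length k = 1.
k is odd, so (p_{k-1}, q_{k-1}) only solves x^2 - 1765y^2 = -1 and the fundamental solution of x^2 - 1765y^2 = 1 is (p_{2k-1}, q_{2k-1}) = (p_1, q_1); compute convergents through index 1, running through the period twice.
Convergents (p_i = a_i*p_{i-1} + p_{i-2}, q_i = a_i*q_{i-1} + q_{i-2} with p_{-2}=0, p_{-1}=1, q_{-2}=1, q_{-1}=0):
  i=0: a_0=42, p_0 = 42*1 + 0 = 42, q_0 = 42*0 + 1 = 1.
  i=1: a_1=84, p_1 = 84*42 + 1 = 3529, q_1 = 84*1 + 0 = 84.
Indeed p_0^2 - 1765*q_0^2 = 1764 - 1765 = -1, not +1.
Check: 3529^2 - 1765*84^2 = 12453841 - 12453840 = 1, so (x, y) = (3529, 84) solves the equation, and by the theorem it is the least positive solution.

(x, y) = (3529, 84)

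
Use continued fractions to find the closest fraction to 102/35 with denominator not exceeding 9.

26/9

Expand x = 102/35 as a continued fraction with the Euclidean algorithm:
  102 = 2*35 + 32, so a_0 = 2.
  35 = 1*32 + 3, so a_1 = 1.
  32 = 10*3 + 2, so a_2 = 10.
  3 = 1*2 + 1, so a_3 = 1.
  2 = 2*1 + 0, so a_4 = 2.
so x = [2; 1, 10, 1, 2].
Convergents (p_i = a_i*p_{i-1} + p_{i-2}, q_i = a_i*q_{i-1} + q_{i-2} with p_{-2}=0, p_{-1}=1, q_{-2}=1, q_{-1}=0), until the denominator exceeds 9:
  i=0: a_0=2, p_0 = 2*1 + 0 = 2, q_0 = 2*0 + 1 = 1.
  i=1: a_1=1, p_1 = 1*2 + 1 = 3, q_1 = 1*1 + 0 = 1.
  i=2: a_2=10, p_2 = 10*3 + 2 = 32, q_2 = 10*1 + 1 = 11.
q_2 = 11 > 9, so the last convergent with denominator <= 9 is p_1/q_1 = 3/1.
The closest fraction with denominator <= 9 is either p_1/q_1 or the intermediate fraction (k*p_1 + p_0)/(k*q_1 + q_0) with the largest k >= 1 whose denominator stays <= 9; these approach x as k grows, and every other convergent or intermediate fraction in range is farther away.
Largest k: floor((9 - q_0)/q_1) = floor((9 - 1)/1) = 8.
That gives (8*3 + 2)/(8*1 + 1) = 26/9.
Compare the errors: |x - 3/1| = |102*1 - 3*35|/(35*1) = 3/35, and |x - 26/9| = |102*9 - 26*35|/(35*9) = 8/315.
Cross-multiplying, 8*35 = 280 < 945 = 3*315, so 8/315 is smaller: the intermediate fraction 26/9 is closer to x than 3/1.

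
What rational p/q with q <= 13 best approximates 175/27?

13/2

Expand x = 175/27 as a continued fraction with the Euclidean algorithm:
  175 = 6*27 + 13, so a_0 = 6.
  27 = 2*13 + 1, so a_1 = 2.
  13 = 13*1 + 0, so a_2 = 13.
so x = [6; 2, 13].
Convergents (p_i = a_i*p_{i-1} + p_{i-2}, q_i = a_i*q_{i-1} + q_{i-2} with p_{-2}=0, p_{-1}=1, q_{-2}=1, q_{-1}=0), until the denominator exceeds 13:
  i=0: a_0=6, p_0 = 6*1 + 0 = 6, q_0 = 6*0 + 1 = 1.
  i=1: a_1=2, p_1 = 2*6 + 1 = 13, q_1 = 2*1 + 0 = 2.
  i=2: a_2=13, p_2 = 13*13 + 6 = 175, q_2 = 13*2 + 1 = 27.
q_2 = 27 > 13, so the last convergent with denominator <= 13 is p_1/q_1 = 13/2.
The closest fraction with denominator <= 13 is either p_1/q_1 or the intermediate fraction (k*p_1 + p_0)/(k*q_1 + q_0) with the largest k >= 1 whose denominator stays <= 13; these approach x as k grows, and every other convergent or intermediate fraction in range is farther away.
Largest k: floor((13 - q_0)/q_1) = floor((13 - 1)/2) = 6.
That gives (6*13 + 6)/(6*2 + 1) = 84/13.
Compare the errors: |x - 13/2| = |175*2 - 13*27|/(27*2) = 1/54, and |x - 84/13| = |175*13 - 84*27|/(27*13) = 7/351.
Cross-multiplying, 1*351 = 351 < 378 = 7*54, so 1/54 is smaller: the convergent 13/2 is closer to x than 84/13.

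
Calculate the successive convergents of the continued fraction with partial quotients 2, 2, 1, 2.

Using the convergent recurrence p_i = a_i*p_{i-1} + p_{i-2}, q_i = a_i*q_{i-1} + q_{i-2} with p_{-2}=0, p_{-1}=1, q_{-2}=1, q_{-1}=0:
  i=0: a_0=2, p_0 = 2*1 + 0 = 2, q_0 = 2*0 + 1 = 1.
  i=1: a_1=2, p_1 = 2*2 + 1 = 5, q_1 = 2*1 + 0 = 2.
  i=2: a_2=1, p_2 = 1*5 + 2 = 7, q_2 = 1*2 + 1 = 3.
  i=3: a_3=2, p_3 = 2*7 + 5 = 19, q_3 = 2*3 + 2 = 8.

2/1, 5/2, 7/3, 19/8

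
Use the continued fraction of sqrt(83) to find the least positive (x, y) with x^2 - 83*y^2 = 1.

First expand sqrt(83) as a continued fraction. With x_i = (sqrt(83) + m_i)/d_i and (m_0, d_0) = (0, 1): a_0 = floor(sqrt(83)) = 9, since 9^2 = 81 <= 83 < 100 = 10^2.
Iterate m_{i+1} = d_i*a_i - m_i, d_{i+1} = (83 - m_{i+1}^2)/d_i, a_{i+1} = floor((a_0 + m_{i+1})/d_{i+1}):
  m_1 = 1*9 - 0 = 9, d_1 = (83 - 9^2)/1 = 2/1 = 2, a_1 = floor((9 + 9)/2) = 9.
  m_2 = 2*9 - 9 = 9, d_2 = (83 - 9^2)/2 = 2/2 = 1, a_2 = floor((9 + 9)/1) = 18.
  m_3 = 1*18 - 9 = 9, d_3 = (83 - 9^2)/1 = 2/1 = 2: (m_3, d_3) = (m_1, d_1) = (9, 2), so from here the quotients repeat a_1, a_2; the period length is 2.
So sqrt(83) = [9; (9, 18)] with period length k = 2.
k is even, so the fundamental solution of x^2 - 83y^2 = 1 is (p_{k-1}, q_{k-1}) = (p_1, q_1); compute convergents through index 1.
Convergents (p_i = a_i*p_{i-1} + p_{i-2}, q_i = a_i*q_{i-1} + q_{i-2} with p_{-2}=0, p_{-1}=1, q_{-2}=1, q_{-1}=0):
  i=0: a_0=9, p_0 = 9*1 + 0 = 9, q_0 = 9*0 + 1 = 1.
  i=1: a_1=9, p_1 = 9*9 + 1 = 82, q_1 = 9*1 + 0 = 9.
Check: 82^2 - 83*9^2 = 6724 - 6723 = 1, so (x, y) = (82, 9) solves the equation, and by the theorem it is the least positive solution.

(x, y) = (82, 9)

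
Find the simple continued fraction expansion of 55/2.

[27; 2]

Run the Euclidean algorithm on 55 and 2; the successive quotients are the partial quotients a_0, a_1, ... (each step inverts the fractional part left over by the previous one):
  55 = 27*2 + 1, so a_0 = 27.
  2 = 2*1 + 0, so a_1 = 2.
The remainder reaches 0 after 2 divisions, so the expansion has 2 partial quotients, read off in order.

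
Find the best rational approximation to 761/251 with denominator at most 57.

94/31

Expand x = 761/251 as a continued fraction with the Euclidean algorithm:
  761 = 3*251 + 8, so a_0 = 3.
  251 = 31*8 + 3, so a_1 = 31.
  8 = 2*3 + 2, so a_2 = 2.
  3 = 1*2 + 1, so a_3 = 1.
  2 = 2*1 + 0, so a_4 = 2.
so x = [3; 31, 2, 1, 2].
Convergents (p_i = a_i*p_{i-1} + p_{i-2}, q_i = a_i*q_{i-1} + q_{i-2} with p_{-2}=0, p_{-1}=1, q_{-2}=1, q_{-1}=0), until the denominator exceeds 57:
  i=0: a_0=3, p_0 = 3*1 + 0 = 3, q_0 = 3*0 + 1 = 1.
  i=1: a_1=31, p_1 = 31*3 + 1 = 94, q_1 = 31*1 + 0 = 31.
  i=2: a_2=2, p_2 = 2*94 + 3 = 191, q_2 = 2*31 + 1 = 63.
q_2 = 63 > 57, so the last convergent with denominator <= 57 is p_1/q_1 = 94/31.
The closest fraction with denominator <= 57 is either p_1/q_1 or the intermediate fraction (k*p_1 + p_0)/(k*q_1 + q_0) with the largest k >= 1 whose denominator stays <= 57; these approach x as k grows, and every other convergent or intermediate fraction in range is farther away.
Largest k: floor((57 - q_0)/q_1) = floor((57 - 1)/31) = 1.
That gives (1*94 + 3)/(1*31 + 1) = 97/32.
Compare the errors: |x - 94/31| = |761*31 - 94*251|/(251*31) = 3/7781, and |x - 97/32| = |761*32 - 97*251|/(251*32) = 5/8032.
Cross-multiplying, 3*8032 = 24096 < 38905 = 5*7781, so 3/7781 is smaller: the convergent 94/31 is closer to x than 97/32.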